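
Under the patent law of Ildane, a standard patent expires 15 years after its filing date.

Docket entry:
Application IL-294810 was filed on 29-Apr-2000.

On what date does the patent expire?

Filing date + 15 years → 29 April 2015.

2015-04-29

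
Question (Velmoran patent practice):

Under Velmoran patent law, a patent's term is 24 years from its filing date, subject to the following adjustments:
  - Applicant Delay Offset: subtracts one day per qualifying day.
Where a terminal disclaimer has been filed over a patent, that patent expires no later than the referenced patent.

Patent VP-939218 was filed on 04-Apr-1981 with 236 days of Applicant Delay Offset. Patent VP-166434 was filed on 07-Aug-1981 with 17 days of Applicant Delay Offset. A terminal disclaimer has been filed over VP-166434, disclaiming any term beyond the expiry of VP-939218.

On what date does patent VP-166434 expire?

Natural term of VP-166434:
  Base: filing + 24 years → 7 August 2005.
  Applicant Delay Offset: −17 days → 21 July 2005.
Expiry of referenced patent VP-939218:
  Base: filing + 24 years → 4 April 2005.
  Applicant Delay Offset: −236 days → 11 August 2004.
Terminal disclaimer: VP-166434 expires on the earlier of 21 July 2005 and 11 August 2004.

August 11, 2004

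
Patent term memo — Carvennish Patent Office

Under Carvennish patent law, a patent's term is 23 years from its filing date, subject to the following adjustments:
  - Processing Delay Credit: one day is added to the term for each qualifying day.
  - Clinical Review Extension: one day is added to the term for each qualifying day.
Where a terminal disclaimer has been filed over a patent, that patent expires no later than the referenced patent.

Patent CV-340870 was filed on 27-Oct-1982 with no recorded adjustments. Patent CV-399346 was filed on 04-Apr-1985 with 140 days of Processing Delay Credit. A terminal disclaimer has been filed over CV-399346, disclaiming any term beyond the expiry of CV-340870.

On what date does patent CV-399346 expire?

October 27, 2005

Natural term of CV-399346:
  Base: filing + 23 years → 4 April 2008.
  Processing Delay Credit: +140 days → 22 August 2008.
Expiry of referenced patent CV-340870:
  Base: filing + 23 years → 27 October 2005.
Terminal disclaimer: CV-399346 expires on the earlier of 22 August 2008 and 27 October 2005.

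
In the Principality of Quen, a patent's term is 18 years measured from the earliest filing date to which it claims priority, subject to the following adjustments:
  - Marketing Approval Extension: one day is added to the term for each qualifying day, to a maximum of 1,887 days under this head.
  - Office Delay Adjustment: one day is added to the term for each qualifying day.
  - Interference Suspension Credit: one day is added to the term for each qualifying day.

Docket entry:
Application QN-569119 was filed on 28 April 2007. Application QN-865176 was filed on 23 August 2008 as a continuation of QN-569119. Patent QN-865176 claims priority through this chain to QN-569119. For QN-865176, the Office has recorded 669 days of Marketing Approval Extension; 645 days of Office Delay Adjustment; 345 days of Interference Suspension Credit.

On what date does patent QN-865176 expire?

2029-11-12

Earliest priority filing: 28 April 2007.
Base term: 28 April 2007 + 18 years → 28 April 2025.
Marketing Approval Extension: 669 days (within the 1887-day cap) → +669 days → 26 February 2027.
Office Delay Adjustment: +645 days → 2 December 2028.
Interference Suspension Credit: +345 days → 12 November 2029.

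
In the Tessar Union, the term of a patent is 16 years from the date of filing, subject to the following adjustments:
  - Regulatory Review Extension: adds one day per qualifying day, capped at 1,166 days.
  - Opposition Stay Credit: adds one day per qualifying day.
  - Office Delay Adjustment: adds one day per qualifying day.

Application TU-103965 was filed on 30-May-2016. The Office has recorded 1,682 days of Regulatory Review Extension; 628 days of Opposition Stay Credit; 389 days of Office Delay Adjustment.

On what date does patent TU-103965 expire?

Base term: filing date + 16 years → 30 May 2032.
Regulatory Review Extension: 1682 days claimed exceeds the 1166-day cap, so +1166 days → 9 August 2035.
Opposition Stay Credit: +628 days → 28 April 2037.
Office Delay Adjustment: +389 days → 22 May 2038.

May 22, 2038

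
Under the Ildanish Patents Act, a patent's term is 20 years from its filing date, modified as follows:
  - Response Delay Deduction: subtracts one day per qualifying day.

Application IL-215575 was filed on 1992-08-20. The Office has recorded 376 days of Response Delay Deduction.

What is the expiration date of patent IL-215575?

August 10, 2011

Base term: filing date + 20 years → 20 August 2012.
Response Delay Deduction: −376 days → 10 August 2011.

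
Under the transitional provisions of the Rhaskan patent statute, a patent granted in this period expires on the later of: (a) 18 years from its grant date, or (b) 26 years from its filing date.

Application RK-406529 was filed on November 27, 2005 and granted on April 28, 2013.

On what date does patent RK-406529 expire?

November 27, 2031

(a) grant + 18 years → 28 April 2031.
(b) filing + 26 years → 27 November 2031.
Later of the two: 27 November 2031.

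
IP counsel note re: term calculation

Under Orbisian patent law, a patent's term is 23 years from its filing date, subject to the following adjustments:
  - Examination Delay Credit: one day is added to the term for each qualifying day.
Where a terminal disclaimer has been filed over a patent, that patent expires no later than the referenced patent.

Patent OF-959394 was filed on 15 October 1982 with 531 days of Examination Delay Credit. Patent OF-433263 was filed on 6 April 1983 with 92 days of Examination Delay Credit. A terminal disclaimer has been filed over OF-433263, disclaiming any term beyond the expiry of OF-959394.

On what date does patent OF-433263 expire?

Natural term of OF-433263:
  Base: filing + 23 years → 6 April 2006.
  Examination Delay Credit: +92 days → 7 July 2006.
Expiry of referenced patent OF-959394:
  Base: filing + 23 years → 15 October 2005.
  Examination Delay Credit: +531 days → 30 March 2007.
Terminal disclaimer: OF-433263 expires on the earlier of 7 July 2006 and 30 March 2007.

July 7, 2006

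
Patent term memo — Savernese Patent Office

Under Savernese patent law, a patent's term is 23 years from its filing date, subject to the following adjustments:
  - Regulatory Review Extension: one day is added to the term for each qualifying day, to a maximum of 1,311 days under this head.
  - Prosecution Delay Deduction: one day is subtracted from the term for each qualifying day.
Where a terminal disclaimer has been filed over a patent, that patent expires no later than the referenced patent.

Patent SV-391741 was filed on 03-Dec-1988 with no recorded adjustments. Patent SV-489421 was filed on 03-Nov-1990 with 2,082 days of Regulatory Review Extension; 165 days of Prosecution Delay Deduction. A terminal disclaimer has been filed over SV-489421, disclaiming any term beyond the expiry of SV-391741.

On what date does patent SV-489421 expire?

December 3, 2011

Natural term of SV-489421:
  Base: filing + 23 years → 3 November 2013.
  Regulatory Review Extension: 2082 days claimed exceeds the 1311-day cap, so +1311 days → 6 June 2017.
  Prosecution Delay Deduction: −165 days → 23 December 2016.
Expiry of referenced patent SV-391741:
  Base: filing + 23 years → 3 December 2011.
Terminal disclaimer: SV-489421 expires on the earlier of 23 December 2016 and 3 December 2011.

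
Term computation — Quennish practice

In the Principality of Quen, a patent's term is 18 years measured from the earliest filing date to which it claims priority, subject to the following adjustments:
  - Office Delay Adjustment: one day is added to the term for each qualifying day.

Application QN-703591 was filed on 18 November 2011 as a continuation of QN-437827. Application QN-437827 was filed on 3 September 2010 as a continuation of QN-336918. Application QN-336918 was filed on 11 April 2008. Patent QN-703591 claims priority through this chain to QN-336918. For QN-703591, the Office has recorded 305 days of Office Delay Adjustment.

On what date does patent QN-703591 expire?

2027-02-10

Earliest priority filing: 11 April 2008.
Base term: 11 April 2008 + 18 years → 11 April 2026.
Office Delay Adjustment: +305 days → 10 February 2027.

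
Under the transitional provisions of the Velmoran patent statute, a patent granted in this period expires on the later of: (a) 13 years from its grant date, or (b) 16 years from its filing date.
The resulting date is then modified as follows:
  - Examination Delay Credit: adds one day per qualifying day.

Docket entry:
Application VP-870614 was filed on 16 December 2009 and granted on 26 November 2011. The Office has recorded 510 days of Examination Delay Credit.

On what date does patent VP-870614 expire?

2027-05-10

(a) grant + 13 years → 26 November 2024.
(b) filing + 16 years → 16 December 2025.
Later of the two: 16 December 2025.
Examination Delay Credit: +510 days → 10 May 2027.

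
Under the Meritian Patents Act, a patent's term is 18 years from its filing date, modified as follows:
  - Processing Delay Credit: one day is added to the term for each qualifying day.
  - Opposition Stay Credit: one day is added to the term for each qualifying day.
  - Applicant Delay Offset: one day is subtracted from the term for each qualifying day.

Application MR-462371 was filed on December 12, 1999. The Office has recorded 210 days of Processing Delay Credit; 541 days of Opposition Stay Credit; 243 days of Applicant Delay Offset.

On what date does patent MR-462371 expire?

2019-05-04

Base term: filing date + 18 years → 12 December 2017.
Processing Delay Credit: +210 days → 10 July 2018.
Opposition Stay Credit: +541 days → 2 January 2020.
Applicant Delay Offset: −243 days → 4 May 2019.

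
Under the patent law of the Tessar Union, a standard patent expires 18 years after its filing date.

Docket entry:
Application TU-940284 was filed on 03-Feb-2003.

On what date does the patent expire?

February 3, 2021

Filing date + 18 years → 3 February 2021.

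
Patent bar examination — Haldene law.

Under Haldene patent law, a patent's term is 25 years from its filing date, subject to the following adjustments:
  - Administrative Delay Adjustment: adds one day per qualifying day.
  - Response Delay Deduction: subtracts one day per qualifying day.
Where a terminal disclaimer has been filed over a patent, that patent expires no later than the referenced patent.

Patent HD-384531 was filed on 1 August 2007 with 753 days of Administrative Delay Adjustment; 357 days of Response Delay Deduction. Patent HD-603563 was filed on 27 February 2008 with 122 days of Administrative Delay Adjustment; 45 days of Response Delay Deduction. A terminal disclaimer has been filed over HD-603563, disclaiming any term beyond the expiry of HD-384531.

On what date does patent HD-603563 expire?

Natural term of HD-603563:
  Base: filing + 25 years → 27 February 2033.
  Administrative Delay Adjustment: +122 days → 29 June 2033.
  Response Delay Deduction: −45 days → 15 May 2033.
Expiry of referenced patent HD-384531:
  Base: filing + 25 years → 1 August 2032.
  Administrative Delay Adjustment: +753 days → 24 August 2034.
  Response Delay Deduction: −357 days → 1 September 2033.
Terminal disclaimer: HD-603563 expires on the earlier of 15 May 2033 and 1 September 2033.

2033-05-15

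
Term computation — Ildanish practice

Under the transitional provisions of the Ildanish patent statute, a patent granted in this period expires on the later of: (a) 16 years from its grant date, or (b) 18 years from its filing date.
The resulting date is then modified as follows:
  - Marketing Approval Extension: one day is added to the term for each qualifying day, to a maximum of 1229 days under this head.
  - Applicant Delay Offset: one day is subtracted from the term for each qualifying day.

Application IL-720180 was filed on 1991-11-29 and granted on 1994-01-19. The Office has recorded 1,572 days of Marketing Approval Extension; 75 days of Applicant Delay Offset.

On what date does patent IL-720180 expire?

(a) grant + 16 years → 19 January 2010.
(b) filing + 18 years → 29 November 2009.
Later of the two: 19 January 2010.
Marketing Approval Extension: 1572 days claimed exceeds the 1229-day cap, so +1229 days → 1 June 2013.
Applicant Delay Offset: −75 days → 18 March 2013.

March 18, 2013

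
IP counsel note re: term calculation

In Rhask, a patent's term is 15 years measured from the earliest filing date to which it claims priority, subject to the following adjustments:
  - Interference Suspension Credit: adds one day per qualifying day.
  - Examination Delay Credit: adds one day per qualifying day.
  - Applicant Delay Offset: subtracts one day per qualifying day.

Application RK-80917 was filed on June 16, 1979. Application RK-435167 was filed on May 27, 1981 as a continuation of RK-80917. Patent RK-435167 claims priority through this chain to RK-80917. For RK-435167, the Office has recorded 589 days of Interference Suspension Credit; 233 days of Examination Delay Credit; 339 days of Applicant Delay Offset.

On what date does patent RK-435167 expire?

Earliest priority filing: 16 June 1979.
Base term: 16 June 1979 + 15 years → 16 June 1994.
Interference Suspension Credit: +589 days → 26 January 1996.
Examination Delay Credit: +233 days → 15 September 1996.
Applicant Delay Offset: −339 days → 12 October 1995.

October 12, 1995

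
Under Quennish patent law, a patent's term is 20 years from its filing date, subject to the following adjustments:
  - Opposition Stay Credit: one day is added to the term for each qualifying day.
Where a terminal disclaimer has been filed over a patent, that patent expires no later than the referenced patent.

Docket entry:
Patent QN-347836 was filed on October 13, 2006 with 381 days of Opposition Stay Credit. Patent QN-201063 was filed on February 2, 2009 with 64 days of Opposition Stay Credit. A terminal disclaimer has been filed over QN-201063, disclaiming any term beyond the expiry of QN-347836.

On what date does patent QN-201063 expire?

Natural term of QN-201063:
  Base: filing + 20 years → 2 February 2029.
  Opposition Stay Credit: +64 days → 7 April 2029.
Expiry of referenced patent QN-347836:
  Base: filing + 20 years → 13 October 2026.
  Opposition Stay Credit: +381 days → 29 October 2027.
Terminal disclaimer: QN-201063 expires on the earlier of 7 April 2029 and 29 October 2027.

2027-10-29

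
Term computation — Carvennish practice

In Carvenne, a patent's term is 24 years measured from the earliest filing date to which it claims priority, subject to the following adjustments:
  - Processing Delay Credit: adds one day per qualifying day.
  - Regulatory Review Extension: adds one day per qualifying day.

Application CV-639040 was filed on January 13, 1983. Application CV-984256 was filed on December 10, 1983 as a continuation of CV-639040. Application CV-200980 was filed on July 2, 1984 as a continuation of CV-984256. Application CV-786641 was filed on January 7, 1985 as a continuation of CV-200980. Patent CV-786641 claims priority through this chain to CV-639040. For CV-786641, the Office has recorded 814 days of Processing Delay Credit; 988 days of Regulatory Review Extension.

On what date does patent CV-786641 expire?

December 20, 2011

Earliest priority filing: 13 January 1983.
Base term: 13 January 1983 + 24 years → 13 January 2007.
Processing Delay Credit: +814 days → 6 April 2009.
Regulatory Review Extension: +988 days → 20 December 2011.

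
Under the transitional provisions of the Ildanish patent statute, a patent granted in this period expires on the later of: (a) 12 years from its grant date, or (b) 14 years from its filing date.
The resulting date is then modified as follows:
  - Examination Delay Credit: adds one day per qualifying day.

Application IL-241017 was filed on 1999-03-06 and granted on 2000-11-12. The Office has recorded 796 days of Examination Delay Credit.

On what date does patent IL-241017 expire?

(a) grant + 12 years → 12 November 2012.
(b) filing + 14 years → 6 March 2013.
Later of the two: 6 March 2013.
Examination Delay Credit: +796 days → 11 May 2015.

May 11, 2015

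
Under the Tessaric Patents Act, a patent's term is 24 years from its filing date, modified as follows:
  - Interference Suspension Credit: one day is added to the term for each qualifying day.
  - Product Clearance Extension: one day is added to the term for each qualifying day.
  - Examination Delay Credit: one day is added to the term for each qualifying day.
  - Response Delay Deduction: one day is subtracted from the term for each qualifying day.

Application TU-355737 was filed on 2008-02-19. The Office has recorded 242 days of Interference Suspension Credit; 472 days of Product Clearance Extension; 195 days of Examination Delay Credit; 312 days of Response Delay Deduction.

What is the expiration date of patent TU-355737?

Base term: filing date + 24 years → 19 February 2032.
Interference Suspension Credit: +242 days → 18 October 2032.
Product Clearance Extension: +472 days → 2 February 2034.
Examination Delay Credit: +195 days → 16 August 2034.
Response Delay Deduction: −312 days → 8 October 2033.

2033-10-08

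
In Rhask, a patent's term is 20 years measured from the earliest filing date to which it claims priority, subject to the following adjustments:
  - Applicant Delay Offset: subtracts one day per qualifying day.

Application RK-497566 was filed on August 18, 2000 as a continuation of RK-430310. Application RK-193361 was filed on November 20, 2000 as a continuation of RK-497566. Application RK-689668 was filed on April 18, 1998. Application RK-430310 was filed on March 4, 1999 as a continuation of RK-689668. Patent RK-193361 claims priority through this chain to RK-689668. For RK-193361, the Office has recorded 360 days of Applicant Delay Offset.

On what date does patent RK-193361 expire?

2017-04-23

Earliest priority filing: 18 April 1998.
Base term: 18 April 1998 + 20 years → 18 April 2018.
Applicant Delay Offset: −360 days → 23 April 2017.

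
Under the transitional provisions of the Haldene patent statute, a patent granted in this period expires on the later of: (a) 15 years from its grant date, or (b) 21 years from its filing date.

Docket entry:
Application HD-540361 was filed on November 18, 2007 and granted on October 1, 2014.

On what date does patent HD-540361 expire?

October 1, 2029

(a) grant + 15 years → 1 October 2029.
(b) filing + 21 years → 18 November 2028.
Later of the two: 1 October 2029.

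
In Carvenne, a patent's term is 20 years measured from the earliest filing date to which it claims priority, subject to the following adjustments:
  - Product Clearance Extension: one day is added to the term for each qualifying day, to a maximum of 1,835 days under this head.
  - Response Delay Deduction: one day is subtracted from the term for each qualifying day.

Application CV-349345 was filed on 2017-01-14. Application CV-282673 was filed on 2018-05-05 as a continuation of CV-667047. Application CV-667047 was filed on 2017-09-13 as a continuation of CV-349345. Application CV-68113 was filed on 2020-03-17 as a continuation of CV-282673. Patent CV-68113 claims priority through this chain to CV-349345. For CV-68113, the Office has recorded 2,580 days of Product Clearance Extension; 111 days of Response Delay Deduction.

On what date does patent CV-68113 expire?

Earliest priority filing: 14 January 2017.
Base term: 14 January 2017 + 20 years → 14 January 2037.
Product Clearance Extension: 2580 days claimed exceeds the 1835-day cap, so +1835 days → 23 January 2042.
Response Delay Deduction: −111 days → 4 October 2041.

October 4, 2041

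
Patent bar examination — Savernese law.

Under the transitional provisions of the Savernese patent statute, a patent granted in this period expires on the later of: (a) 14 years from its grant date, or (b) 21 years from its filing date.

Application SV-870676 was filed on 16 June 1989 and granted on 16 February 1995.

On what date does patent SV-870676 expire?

(a) grant + 14 years → 16 February 2009.
(b) filing + 21 years → 16 June 2010.
Later of the two: 16 June 2010.

June 16, 2010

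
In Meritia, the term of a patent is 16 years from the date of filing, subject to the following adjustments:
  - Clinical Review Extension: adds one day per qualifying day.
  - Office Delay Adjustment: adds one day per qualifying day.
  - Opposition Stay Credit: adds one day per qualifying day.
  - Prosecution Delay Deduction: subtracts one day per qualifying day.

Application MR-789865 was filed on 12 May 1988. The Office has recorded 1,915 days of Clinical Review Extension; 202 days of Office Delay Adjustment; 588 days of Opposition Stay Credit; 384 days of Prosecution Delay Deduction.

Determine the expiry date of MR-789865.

Base term: filing date + 16 years → 12 May 2004.
Clinical Review Extension: +1915 days → 9 August 2009.
Office Delay Adjustment: +202 days → 27 February 2010.
Opposition Stay Credit: +588 days → 8 October 2011.
Prosecution Delay Deduction: −384 days → 19 September 2010.

September 19, 2010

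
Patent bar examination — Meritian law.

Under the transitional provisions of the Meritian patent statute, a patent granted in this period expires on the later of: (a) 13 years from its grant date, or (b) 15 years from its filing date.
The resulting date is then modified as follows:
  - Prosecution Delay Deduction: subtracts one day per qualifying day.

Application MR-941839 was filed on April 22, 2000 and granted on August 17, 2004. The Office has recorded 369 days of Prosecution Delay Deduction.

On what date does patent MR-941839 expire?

August 13, 2016

(a) grant + 13 years → 17 August 2017.
(b) filing + 15 years → 22 April 2015.
Later of the two: 17 August 2017.
Prosecution Delay Deduction: −369 days → 13 August 2016.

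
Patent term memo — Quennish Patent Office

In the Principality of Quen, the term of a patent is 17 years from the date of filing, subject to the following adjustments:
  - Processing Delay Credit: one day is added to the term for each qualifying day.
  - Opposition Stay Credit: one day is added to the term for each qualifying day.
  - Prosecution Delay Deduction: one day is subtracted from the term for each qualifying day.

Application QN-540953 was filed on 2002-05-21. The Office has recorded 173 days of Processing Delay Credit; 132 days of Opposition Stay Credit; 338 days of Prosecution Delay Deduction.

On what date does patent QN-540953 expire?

2019-04-18

Base term: filing date + 17 years → 21 May 2019.
Processing Delay Credit: +173 days → 10 November 2019.
Opposition Stay Credit: +132 days → 21 March 2020.
Prosecution Delay Deduction: −338 days → 18 April 2019.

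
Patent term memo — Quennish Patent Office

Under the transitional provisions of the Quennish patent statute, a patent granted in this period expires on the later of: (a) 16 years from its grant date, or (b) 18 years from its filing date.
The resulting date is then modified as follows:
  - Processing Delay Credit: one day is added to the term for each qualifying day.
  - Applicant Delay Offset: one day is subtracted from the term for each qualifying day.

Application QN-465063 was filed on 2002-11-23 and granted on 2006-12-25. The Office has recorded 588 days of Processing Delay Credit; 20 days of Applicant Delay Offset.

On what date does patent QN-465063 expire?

(a) grant + 16 years → 25 December 2022.
(b) filing + 18 years → 23 November 2020.
Later of the two: 25 December 2022.
Processing Delay Credit: +588 days → 4 August 2024.
Applicant Delay Offset: −20 days → 15 July 2024.

2024-07-15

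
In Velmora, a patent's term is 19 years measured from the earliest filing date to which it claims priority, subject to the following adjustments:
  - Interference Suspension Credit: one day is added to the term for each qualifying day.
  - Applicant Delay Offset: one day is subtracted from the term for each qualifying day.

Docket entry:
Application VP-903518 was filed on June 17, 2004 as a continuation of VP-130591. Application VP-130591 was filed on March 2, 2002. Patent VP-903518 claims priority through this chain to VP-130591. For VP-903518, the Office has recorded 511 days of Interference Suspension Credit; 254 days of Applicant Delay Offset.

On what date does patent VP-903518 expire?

Earliest priority filing: 2 March 2002.
Base term: 2 March 2002 + 19 years → 2 March 2021.
Interference Suspension Credit: +511 days → 26 July 2022.
Applicant Delay Offset: −254 days → 14 November 2021.

2021-11-14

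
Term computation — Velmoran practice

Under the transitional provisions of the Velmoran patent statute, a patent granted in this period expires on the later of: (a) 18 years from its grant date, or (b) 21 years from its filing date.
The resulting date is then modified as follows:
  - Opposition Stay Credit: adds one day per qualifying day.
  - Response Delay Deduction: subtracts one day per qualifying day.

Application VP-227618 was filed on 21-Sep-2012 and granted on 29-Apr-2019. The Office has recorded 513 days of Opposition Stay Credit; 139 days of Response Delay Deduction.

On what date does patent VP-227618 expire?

(a) grant + 18 years → 29 April 2037.
(b) filing + 21 years → 21 September 2033.
Later of the two: 29 April 2037.
Opposition Stay Credit: +513 days → 24 September 2038.
Response Delay Deduction: −139 days → 8 May 2038.

May 8, 2038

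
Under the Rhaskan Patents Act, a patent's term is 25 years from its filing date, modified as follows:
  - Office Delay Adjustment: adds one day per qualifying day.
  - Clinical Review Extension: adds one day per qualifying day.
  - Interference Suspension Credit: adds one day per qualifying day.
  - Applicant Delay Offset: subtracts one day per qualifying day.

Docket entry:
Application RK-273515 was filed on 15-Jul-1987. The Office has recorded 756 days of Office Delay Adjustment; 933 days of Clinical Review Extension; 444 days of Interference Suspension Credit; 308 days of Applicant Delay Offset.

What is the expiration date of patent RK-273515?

Base term: filing date + 25 years → 15 July 2012.
Office Delay Adjustment: +756 days → 10 August 2014.
Clinical Review Extension: +933 days → 28 February 2017.
Interference Suspension Credit: +444 days → 18 May 2018.
Applicant Delay Offset: −308 days → 14 July 2017.

July 14, 2017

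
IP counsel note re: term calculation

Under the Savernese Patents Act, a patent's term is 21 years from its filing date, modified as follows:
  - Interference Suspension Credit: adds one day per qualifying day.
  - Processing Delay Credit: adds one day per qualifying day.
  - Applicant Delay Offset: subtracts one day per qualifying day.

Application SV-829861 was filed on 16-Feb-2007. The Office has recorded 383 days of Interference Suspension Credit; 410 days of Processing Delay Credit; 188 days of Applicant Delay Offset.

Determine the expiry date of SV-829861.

2029-10-13

Base term: filing date + 21 years → 16 February 2028.
Interference Suspension Credit: +383 days → 5 March 2029.
Processing Delay Credit: +410 days → 19 April 2030.
Applicant Delay Offset: −188 days → 13 October 2029.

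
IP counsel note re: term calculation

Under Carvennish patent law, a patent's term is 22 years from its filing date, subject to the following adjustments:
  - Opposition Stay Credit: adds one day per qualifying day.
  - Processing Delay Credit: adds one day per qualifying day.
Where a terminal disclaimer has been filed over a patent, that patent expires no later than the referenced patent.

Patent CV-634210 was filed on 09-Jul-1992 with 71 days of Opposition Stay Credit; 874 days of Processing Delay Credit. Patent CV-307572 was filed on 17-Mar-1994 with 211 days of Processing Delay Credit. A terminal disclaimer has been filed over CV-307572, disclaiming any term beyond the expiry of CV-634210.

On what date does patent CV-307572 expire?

2016-10-14

Natural term of CV-307572:
  Base: filing + 22 years → 17 March 2016.
  Processing Delay Credit: +211 days → 14 October 2016.
Expiry of referenced patent CV-634210:
  Base: filing + 22 years → 9 July 2014.
  Opposition Stay Credit: +71 days → 18 September 2014.
  Processing Delay Credit: +874 days → 8 February 2017.
Terminal disclaimer: CV-307572 expires on the earlier of 14 October 2016 and 8 February 2017.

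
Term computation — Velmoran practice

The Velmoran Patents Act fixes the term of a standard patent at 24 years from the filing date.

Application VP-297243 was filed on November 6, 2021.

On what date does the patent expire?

Filing date + 24 years → 6 November 2045.

November 6, 2045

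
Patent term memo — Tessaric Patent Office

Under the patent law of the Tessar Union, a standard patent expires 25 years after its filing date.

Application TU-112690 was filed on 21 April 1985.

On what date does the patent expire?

2010-04-21

Filing date + 25 years → 21 April 2010.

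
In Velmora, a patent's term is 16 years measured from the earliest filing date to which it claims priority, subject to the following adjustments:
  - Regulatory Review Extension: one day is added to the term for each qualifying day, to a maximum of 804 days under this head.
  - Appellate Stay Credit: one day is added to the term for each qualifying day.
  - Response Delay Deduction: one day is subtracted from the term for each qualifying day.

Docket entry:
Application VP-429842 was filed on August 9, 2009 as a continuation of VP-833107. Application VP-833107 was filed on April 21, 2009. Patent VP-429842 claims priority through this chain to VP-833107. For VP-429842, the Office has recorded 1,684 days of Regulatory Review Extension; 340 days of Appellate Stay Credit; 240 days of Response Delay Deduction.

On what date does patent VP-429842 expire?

Earliest priority filing: 21 April 2009.
Base term: 21 April 2009 + 16 years → 21 April 2025.
Regulatory Review Extension: 1684 days claimed exceeds the 804-day cap, so +804 days → 4 July 2027.
Appellate Stay Credit: +340 days → 8 June 2028.
Response Delay Deduction: −240 days → 12 October 2027.

2027-10-12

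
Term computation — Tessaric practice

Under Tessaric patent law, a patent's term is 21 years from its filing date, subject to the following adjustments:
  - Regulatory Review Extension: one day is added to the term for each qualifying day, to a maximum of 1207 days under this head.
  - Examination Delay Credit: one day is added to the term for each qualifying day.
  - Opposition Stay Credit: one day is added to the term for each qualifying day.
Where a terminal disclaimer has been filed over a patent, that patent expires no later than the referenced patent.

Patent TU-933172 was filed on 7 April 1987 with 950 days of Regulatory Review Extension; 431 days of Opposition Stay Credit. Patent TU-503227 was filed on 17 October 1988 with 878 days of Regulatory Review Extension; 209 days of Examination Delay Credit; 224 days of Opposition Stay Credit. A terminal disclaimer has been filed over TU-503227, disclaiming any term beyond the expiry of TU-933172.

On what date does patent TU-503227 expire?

January 18, 2012

Natural term of TU-503227:
  Base: filing + 21 years → 17 October 2009.
  Regulatory Review Extension: 878 days (within the 1207-day cap) → +878 days → 13 March 2012.
  Examination Delay Credit: +209 days → 8 October 2012.
  Opposition Stay Credit: +224 days → 20 May 2013.
Expiry of referenced patent TU-933172:
  Base: filing + 21 years → 7 April 2008.
  Regulatory Review Extension: 950 days (within the 1207-day cap) → +950 days → 13 November 2010.
  Opposition Stay Credit: +431 days → 18 January 2012.
Terminal disclaimer: TU-503227 expires on the earlier of 20 May 2013 and 18 January 2012.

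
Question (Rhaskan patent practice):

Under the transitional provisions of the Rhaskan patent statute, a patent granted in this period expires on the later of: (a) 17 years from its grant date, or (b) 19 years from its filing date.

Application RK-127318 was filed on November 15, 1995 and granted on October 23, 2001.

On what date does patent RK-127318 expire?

(a) grant + 17 years → 23 October 2018.
(b) filing + 19 years → 15 November 2014.
Later of the two: 23 October 2018.

2018-10-23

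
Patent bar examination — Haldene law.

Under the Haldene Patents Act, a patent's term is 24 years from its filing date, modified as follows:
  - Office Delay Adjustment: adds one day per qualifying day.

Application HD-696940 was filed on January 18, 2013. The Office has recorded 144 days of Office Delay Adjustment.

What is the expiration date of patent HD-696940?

2037-06-11

Base term: filing date + 24 years → 18 January 2037.
Office Delay Adjustment: +144 days → 11 June 2037.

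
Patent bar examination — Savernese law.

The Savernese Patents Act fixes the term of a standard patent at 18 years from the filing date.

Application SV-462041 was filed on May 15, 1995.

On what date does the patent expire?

Filing date + 18 years → 15 May 2013.

2013-05-15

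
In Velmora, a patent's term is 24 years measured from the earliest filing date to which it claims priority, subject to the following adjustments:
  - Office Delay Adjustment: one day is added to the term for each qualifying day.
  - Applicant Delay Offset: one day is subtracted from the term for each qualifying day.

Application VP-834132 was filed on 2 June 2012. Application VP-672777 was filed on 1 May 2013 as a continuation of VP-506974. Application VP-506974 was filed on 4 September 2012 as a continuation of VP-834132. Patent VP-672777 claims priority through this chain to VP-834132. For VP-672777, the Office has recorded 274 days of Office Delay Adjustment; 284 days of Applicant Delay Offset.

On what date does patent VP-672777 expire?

Earliest priority filing: 2 June 2012.
Base term: 2 June 2012 + 24 years → 2 June 2036.
Office Delay Adjustment: +274 days → 3 March 2037.
Applicant Delay Offset: −284 days → 23 May 2036.

2036-05-23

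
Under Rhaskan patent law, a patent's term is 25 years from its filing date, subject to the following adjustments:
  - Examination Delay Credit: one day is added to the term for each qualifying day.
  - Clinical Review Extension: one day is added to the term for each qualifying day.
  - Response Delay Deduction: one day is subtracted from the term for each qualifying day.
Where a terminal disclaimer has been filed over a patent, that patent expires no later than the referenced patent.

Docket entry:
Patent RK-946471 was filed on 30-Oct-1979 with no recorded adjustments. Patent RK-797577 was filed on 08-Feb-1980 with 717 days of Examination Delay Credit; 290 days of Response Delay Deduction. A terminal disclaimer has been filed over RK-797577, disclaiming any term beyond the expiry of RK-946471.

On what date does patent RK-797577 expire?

2004-10-30

Natural term of RK-797577:
  Base: filing + 25 years → 8 February 2005.
  Examination Delay Credit: +717 days → 26 January 2007.
  Response Delay Deduction: −290 days → 11 April 2006.
Expiry of referenced patent RK-946471:
  Base: filing + 25 years → 30 October 2004.
Terminal disclaimer: RK-797577 expires on the earlier of 11 April 2006 and 30 October 2004.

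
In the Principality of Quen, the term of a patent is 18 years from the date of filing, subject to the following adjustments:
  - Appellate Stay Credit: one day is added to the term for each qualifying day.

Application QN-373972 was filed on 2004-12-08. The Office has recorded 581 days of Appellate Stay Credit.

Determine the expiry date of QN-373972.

Base term: filing date + 18 years → 8 December 2022.
Appellate Stay Credit: +581 days → 11 July 2024.

July 11, 2024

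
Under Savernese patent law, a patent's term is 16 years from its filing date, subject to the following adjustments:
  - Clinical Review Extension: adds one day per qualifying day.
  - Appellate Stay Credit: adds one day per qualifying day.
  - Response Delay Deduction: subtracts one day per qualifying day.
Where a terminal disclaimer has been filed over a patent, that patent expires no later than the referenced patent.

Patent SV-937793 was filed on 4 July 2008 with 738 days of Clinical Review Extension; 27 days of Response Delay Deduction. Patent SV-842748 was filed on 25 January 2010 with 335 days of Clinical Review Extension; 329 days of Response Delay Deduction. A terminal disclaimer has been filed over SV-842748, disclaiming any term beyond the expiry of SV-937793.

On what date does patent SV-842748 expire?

2026-01-31

Natural term of SV-842748:
  Base: filing + 16 years → 25 January 2026.
  Clinical Review Extension: +335 days → 26 December 2026.
  Response Delay Deduction: −329 days → 31 January 2026.
Expiry of referenced patent SV-937793:
  Base: filing + 16 years → 4 July 2024.
  Clinical Review Extension: +738 days → 12 July 2026.
  Response Delay Deduction: −27 days → 15 June 2026.
Terminal disclaimer: SV-842748 expires on the earlier of 31 January 2026 and 15 June 2026.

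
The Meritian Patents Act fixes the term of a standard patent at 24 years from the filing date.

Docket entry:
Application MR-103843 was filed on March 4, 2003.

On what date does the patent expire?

Filing date + 24 years → 4 March 2027.

March 4, 2027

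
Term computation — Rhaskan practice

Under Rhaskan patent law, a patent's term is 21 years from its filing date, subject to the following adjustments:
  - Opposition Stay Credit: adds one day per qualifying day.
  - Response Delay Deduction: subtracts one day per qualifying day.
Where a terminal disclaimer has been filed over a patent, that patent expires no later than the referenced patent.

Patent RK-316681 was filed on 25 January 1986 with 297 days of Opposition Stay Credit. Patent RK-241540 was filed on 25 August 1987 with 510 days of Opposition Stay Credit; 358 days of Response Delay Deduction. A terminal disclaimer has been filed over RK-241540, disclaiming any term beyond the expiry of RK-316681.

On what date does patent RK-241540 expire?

November 18, 2007

Natural term of RK-241540:
  Base: filing + 21 years → 25 August 2008.
  Opposition Stay Credit: +510 days → 17 January 2010.
  Response Delay Deduction: −358 days → 24 January 2009.
Expiry of referenced patent RK-316681:
  Base: filing + 21 years → 25 January 2007.
  Opposition Stay Credit: +297 days → 18 November 2007.
Terminal disclaimer: RK-241540 expires on the earlier of 24 January 2009 and 18 November 2007.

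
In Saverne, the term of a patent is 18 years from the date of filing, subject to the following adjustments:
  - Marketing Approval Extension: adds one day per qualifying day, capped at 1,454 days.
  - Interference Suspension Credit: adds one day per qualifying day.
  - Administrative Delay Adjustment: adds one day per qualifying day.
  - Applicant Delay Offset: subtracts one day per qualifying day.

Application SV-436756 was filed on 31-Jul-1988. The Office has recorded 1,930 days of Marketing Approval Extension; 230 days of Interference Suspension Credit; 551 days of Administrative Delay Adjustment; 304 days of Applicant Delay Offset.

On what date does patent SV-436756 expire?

Base term: filing date + 18 years → 31 July 2006.
Marketing Approval Extension: 1930 days claimed exceeds the 1454-day cap, so +1454 days → 24 July 2010.
Interference Suspension Credit: +230 days → 11 March 2011.
Administrative Delay Adjustment: +551 days → 12 September 2012.
Applicant Delay Offset: −304 days → 13 November 2011.

2011-11-13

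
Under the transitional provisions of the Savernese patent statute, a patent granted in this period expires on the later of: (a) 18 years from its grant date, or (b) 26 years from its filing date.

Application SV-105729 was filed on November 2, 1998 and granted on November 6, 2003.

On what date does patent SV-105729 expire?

November 2, 2024

(a) grant + 18 years → 6 November 2021.
(b) filing + 26 years → 2 November 2024.
Later of the two: 2 November 2024.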